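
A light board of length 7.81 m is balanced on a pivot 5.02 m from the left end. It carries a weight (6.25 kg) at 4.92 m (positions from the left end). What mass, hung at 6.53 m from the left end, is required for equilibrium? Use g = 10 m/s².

Take moments about the pivot (at 5.02 m from the left end).
Weight: 6.25 × 10 = 62.5 N down at 4.92 m → arm 0.1 m, τ = 62.5 × 0.1 = 6.25 N·m counterclockwise.
Net moment of known loads = 6.25 N·m counterclockwise.
An unknown mass m at 6.53 m has arm 1.51 m; its moment is m·g·1.51 clockwise.
Στ = 0 ⇒ m × 10 × 1.51 = 6.25 ⇒ m = 6.25 / (10 × 1.51) = 0.414 kg.

m ≈ 0.414 kg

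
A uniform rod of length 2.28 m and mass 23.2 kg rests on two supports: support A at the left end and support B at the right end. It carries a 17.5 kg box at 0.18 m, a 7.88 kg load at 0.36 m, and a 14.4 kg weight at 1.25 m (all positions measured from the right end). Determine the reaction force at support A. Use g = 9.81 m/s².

Take moments about support B.
Beam weight: 23.2 × 9.81 = 227.6 N down at 1.14 m → arm 1.14 m, τ = 227.6 × 1.14 = 259.5 N·m counterclockwise.
Box: 17.5 × 9.81 = 171.7 N down at 0.18 m → arm 0.18 m, τ = 171.7 × 0.18 = 30.91 N·m counterclockwise.
Load: 7.88 × 9.81 = 77.3 N down at 0.36 m → arm 0.36 m, τ = 77.3 × 0.36 = 27.83 N·m counterclockwise.
Weight: 14.4 × 9.81 = 141.3 N down at 1.25 m → arm 1.25 m, τ = 141.3 × 1.25 = 176.6 N·m counterclockwise.
Net load moment about support B = 494.8 N·m counterclockwise.
Reaction R at support A is upward at 2.28 m, arm 2.28 m → moment R × 2.28 clockwise.
For rotational equilibrium, R × 2.28 = 494.8, so R = 217 N.

R_A ≈ 217 N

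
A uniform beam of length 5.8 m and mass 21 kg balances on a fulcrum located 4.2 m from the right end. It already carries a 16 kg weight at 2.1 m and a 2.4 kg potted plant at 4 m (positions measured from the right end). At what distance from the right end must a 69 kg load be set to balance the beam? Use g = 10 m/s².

Sum moments about the fulcrum (at 4.2 m from the right end) (the support reaction has zero arm there).
Beam weight: 21 × 10 = 210 N down at 2.9 m → arm 1.3 m, τ = 210 × 1.3 = 273 N·m clockwise.
Weight: 16 × 10 = 160 N down at 2.1 m → arm 2.1 m, τ = 160 × 2.1 = 336 N·m clockwise.
Potted plant: 2.4 × 10 = 24 N down at 4 m → arm 0.2 m, τ = 24 × 0.2 = 4.8 N·m clockwise.
Net moment of existing loads = 613.8 N·m clockwise.
The load weighs 69 × 10 = 690 N and must supply an equal counterclockwise moment, so its lever arm about the fulcrum is 613.8 / 690 = 0.89 m.
That puts it at 4.2 + 0.89 = 5.09 m from the right end.

x ≈ 5.09 m from the right end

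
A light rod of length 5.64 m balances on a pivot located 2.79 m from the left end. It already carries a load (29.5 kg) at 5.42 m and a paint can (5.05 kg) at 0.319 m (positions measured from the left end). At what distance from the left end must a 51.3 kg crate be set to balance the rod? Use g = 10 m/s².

x ≈ 1.52 m from the left end

Taking torques about the pivot (at 2.79 m from the left end):
Load: 29.5 × 10 = 295 N down at 5.42 m → arm 2.63 m, τ = 295 × 2.63 = 775.9 N·m clockwise.
Paint can: 5.05 × 10 = 50.5 N down at 0.319 m → arm 2.471 m, τ = 50.5 × 2.471 = 124.8 N·m counterclockwise.
Net moment of existing loads = 651.1 N·m clockwise.
The crate weighs 51.3 × 10 = 513 N and must supply an equal counterclockwise moment, so its lever arm about the pivot is 651.1 / 513 = 1.27 m.
That puts it at 2.79 − 1.27 = 1.52 m from the left end.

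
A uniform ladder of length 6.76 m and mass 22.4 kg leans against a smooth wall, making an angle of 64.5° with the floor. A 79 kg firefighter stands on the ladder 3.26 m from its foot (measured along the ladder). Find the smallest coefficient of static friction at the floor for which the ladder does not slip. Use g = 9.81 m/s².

μ_min ≈ 0.232

Sum moments about the foot of the ladder (the floor normal and friction both act there and drop out).
Ladder weight 22.4×9.81 = 219.7 N acts at 3.38 m along the ladder; its horizontal arm is 3.38·cos64.5° = 1.455 m → τ = 319.7 N·m clockwise.
Firefighter: 79×9.81 = 775 N at 3.26 m → arm 1.403 m → τ = 1087 N·m clockwise.
Wall normal N acts horizontally at the top; its moment arm is the height L sinθ = 6.76·sin64.5° = 6.101 m, counterclockwise.
For rotational equilibrium, N × 6.101 = 1407, so N = 230.6 N.
ΣFx = 0 ⇒ f = N_wall = 230.6 N. ΣFy = 0 ⇒ N_floor = 994.7 N.
μ_min = f / N_floor = 230.6 / 994.7 = 0.232.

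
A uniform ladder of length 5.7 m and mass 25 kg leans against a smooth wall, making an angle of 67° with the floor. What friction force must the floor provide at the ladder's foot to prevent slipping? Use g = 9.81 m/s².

Sum moments about the foot of the ladder (the floor normal and friction both act there and drop out).
Ladder weight 25×9.81 = 245.2 N acts at 2.85 m along the ladder; its horizontal arm is 2.85·cos67° = 1.114 m → τ = 273.2 N·m clockwise.
Wall normal N acts horizontally at the top; its moment arm is the height L sinθ = 5.7·sin67° = 5.247 m, counterclockwise.
Balancing moments: N × 5.247 = 273.2, giving N = 52.1 N.
ΣFx = 0: friction at the foot balances the wall's push, so f = N_wall = 52.1 N.

f ≈ 52.1 N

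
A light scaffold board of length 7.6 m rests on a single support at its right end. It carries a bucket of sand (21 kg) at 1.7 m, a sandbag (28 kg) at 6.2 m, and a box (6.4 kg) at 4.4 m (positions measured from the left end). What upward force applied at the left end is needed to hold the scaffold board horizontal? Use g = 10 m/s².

Take moments about the right end.
Bucket of sand: 21 × 10 = 210 N down at 1.7 m → arm 5.9 m, τ = 210 × 5.9 = 1239 N·m counterclockwise.
Sandbag: 28 × 10 = 280 N down at 6.2 m → arm 1.4 m, τ = 280 × 1.4 = 392 N·m counterclockwise.
Box: 6.4 × 10 = 64 N down at 4.4 m → arm 3.2 m, τ = 64 × 3.2 = 204.8 N·m counterclockwise.
Net moment of the loads = 1836 N·m counterclockwise.
The upward force F acts at the left end, arm 7.6 m, giving F × 7.6 clockwise.
Balancing moments: F × 7.6 = 1836, giving F = 1836 / 7.6 = 242 N.

F ≈ 242 N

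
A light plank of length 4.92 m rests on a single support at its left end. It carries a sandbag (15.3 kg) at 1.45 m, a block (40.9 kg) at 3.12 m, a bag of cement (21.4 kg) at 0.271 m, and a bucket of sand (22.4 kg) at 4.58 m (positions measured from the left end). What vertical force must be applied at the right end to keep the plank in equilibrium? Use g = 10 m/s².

F ≈ 525 N

Take moments about the left end.
Sandbag: 15.3 × 10 = 153 N down at 1.45 m → arm 1.45 m, τ = 153 × 1.45 = 221.8 N·m clockwise.
Block: 40.9 × 10 = 409 N down at 3.12 m → arm 3.12 m, τ = 409 × 3.12 = 1276 N·m clockwise.
Bag of cement: 21.4 × 10 = 214 N down at 0.271 m → arm 0.271 m, τ = 214 × 0.271 = 57.99 N·m clockwise.
Bucket of sand: 22.4 × 10 = 224 N down at 4.58 m → arm 4.58 m, τ = 224 × 4.58 = 1026 N·m clockwise.
Net moment of the loads = 2582 N·m clockwise.
The upward force F acts at the right end, arm 4.92 m, giving F × 4.92 counterclockwise.
For rotational equilibrium, F × 4.92 = 2582, so F = 2582 / 4.92 = 525 N.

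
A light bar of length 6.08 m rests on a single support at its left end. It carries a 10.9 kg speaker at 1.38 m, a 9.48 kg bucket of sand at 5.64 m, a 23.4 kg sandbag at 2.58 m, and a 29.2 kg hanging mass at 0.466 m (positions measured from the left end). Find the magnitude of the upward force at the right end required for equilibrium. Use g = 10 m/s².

F ≈ 234 N

Choose the left end as the axis so the unknown pivot reaction has zero arm there.
Speaker: 10.9 × 10 = 109 N down at 1.38 m → arm 1.38 m, τ = 109 × 1.38 = 150.4 N·m clockwise.
Bucket of sand: 9.48 × 10 = 94.8 N down at 5.64 m → arm 5.64 m, τ = 94.8 × 5.64 = 534.7 N·m clockwise.
Sandbag: 23.4 × 10 = 234 N down at 2.58 m → arm 2.58 m, τ = 234 × 2.58 = 603.7 N·m clockwise.
Hanging mass: 29.2 × 10 = 292 N down at 0.466 m → arm 0.466 m, τ = 292 × 0.466 = 136.1 N·m clockwise.
Net moment of the loads = 1425 N·m clockwise.
The upward force F acts at the right end, arm 6.08 m, giving F × 6.08 counterclockwise.
For rotational equilibrium, F × 6.08 = 1425, so F = 1425 / 6.08 = 234 N.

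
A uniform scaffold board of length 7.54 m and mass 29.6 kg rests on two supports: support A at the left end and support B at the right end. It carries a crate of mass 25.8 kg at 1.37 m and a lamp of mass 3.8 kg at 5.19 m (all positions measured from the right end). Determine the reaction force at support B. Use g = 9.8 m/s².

R_B ≈ 364 N

Sum moments about support A (its reaction then has zero moment arm).
Beam weight: 29.6 × 9.8 = 290.1 N down at 3.77 m → arm 3.77 m, τ = 290.1 × 3.77 = 1094 N·m clockwise.
Crate: 25.8 × 9.8 = 252.8 N down at 1.37 m → arm 6.17 m, τ = 252.8 × 6.17 = 1560 N·m clockwise.
Lamp: 3.8 × 9.8 = 37.24 N down at 5.19 m → arm 2.35 m, τ = 37.24 × 2.35 = 87.51 N·m clockwise.
Net load moment about support A = 2742 N·m clockwise.
Reaction R at support B is upward at 0 m, arm 7.54 m → moment R × 7.54 counterclockwise.
For rotational equilibrium, R × 7.54 = 2742, so R = 364 N.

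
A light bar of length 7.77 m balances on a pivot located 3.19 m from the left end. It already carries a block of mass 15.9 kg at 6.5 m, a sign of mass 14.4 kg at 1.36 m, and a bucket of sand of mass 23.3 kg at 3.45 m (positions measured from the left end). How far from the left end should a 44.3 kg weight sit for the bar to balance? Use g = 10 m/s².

Taking torques about the pivot (at 3.19 m from the left end):
Block: 15.9 × 10 = 159 N down at 6.5 m → arm 3.31 m, τ = 159 × 3.31 = 526.3 N·m clockwise.
Sign: 14.4 × 10 = 144 N down at 1.36 m → arm 1.83 m, τ = 144 × 1.83 = 263.5 N·m counterclockwise.
Bucket of sand: 23.3 × 10 = 233 N down at 3.45 m → arm 0.26 m, τ = 233 × 0.26 = 60.58 N·m clockwise.
Net moment of existing loads = 323.4 N·m clockwise.
The weight weighs 44.3 × 10 = 443 N and must supply an equal counterclockwise moment, so its lever arm about the pivot is 323.4 / 443 = 0.73 m.
That puts it at 3.19 − 0.73 = 2.46 m from the left end.

x ≈ 2.46 m from the left end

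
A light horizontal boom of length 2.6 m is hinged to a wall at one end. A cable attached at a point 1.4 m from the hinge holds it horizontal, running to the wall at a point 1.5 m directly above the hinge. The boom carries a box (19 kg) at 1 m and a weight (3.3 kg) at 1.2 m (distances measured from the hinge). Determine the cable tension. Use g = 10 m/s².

T ≈ 224 N

Choose the hinge as the axis so the unknown hinge reaction has zero arm there.
Box: 19 × 10 = 190 N down at 1 m → arm 1 m, τ = 190 × 1 = 190 N·m clockwise.
Weight: 3.3 × 10 = 33 N down at 1.2 m → arm 1.2 m, τ = 33 × 1.2 = 39.6 N·m clockwise.
Total clockwise load moment = 229.6 N·m.
The cable tension T acts at 1.4 m; only its component perpendicular to the boom, T sinθ, produces torque. sinθ = h/√(h²+d²) = 1.5/√(1.5²+1.4²) = 0.7311.
For rotational equilibrium, T × 1.4 × 0.7311 = 229.6, so T = 229.6 / 1.024 = 224 N.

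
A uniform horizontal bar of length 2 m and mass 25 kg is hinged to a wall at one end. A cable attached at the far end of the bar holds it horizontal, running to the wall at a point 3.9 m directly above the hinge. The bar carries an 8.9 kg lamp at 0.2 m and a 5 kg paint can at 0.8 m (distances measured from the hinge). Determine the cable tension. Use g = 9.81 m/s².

T ≈ 170 N

About the hinge:
Beam weight: 25 × 9.81 = 245.2 N down at 1 m → arm 1 m, τ = 245.2 × 1 = 245.2 N·m clockwise.
Lamp: 8.9 × 9.81 = 87.31 N down at 0.2 m → arm 0.2 m, τ = 87.31 × 0.2 = 17.46 N·m clockwise.
Paint can: 5 × 9.81 = 49.05 N down at 0.8 m → arm 0.8 m, τ = 49.05 × 0.8 = 39.24 N·m clockwise.
Total clockwise load moment = 301.9 N·m.
The cable tension T acts at 2 m; only its component perpendicular to the bar, T sinθ, produces torque. sinθ = h/√(h²+d²) = 3.9/√(3.9²+2²) = 0.8898.
Balancing moments: T × 2 × 0.8898 = 301.9, giving T = 301.9 / 1.78 = 170 N.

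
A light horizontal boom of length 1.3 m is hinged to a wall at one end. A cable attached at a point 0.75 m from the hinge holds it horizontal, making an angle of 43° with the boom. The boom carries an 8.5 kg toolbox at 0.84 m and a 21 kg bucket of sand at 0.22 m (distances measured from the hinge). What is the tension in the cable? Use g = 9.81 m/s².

T ≈ 226 N

Taking torques about the hinge:
Toolbox: 8.5 × 9.81 = 83.39 N down at 0.84 m → arm 0.84 m, τ = 83.39 × 0.84 = 70.05 N·m clockwise.
Bucket of sand: 21 × 9.81 = 206 N down at 0.22 m → arm 0.22 m, τ = 206 × 0.22 = 45.32 N·m clockwise.
Total clockwise load moment = 115.4 N·m.
The cable tension T acts at 0.75 m; only its component perpendicular to the boom, T sinθ, produces torque. sin 43° = 0.682.
Setting net torque to zero: T × 0.75 × 0.682 = 115.4 → T = 115.4 / 0.5115 = 226 N.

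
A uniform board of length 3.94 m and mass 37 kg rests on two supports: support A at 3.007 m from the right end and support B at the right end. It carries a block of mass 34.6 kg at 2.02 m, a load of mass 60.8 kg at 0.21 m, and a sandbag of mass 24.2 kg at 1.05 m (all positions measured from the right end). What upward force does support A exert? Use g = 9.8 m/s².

R_A ≈ 590 N

Choose support B as the axis so its reaction then has zero moment arm.
Beam weight: 37 × 9.8 = 362.6 N down at 1.97 m → arm 1.97 m, τ = 362.6 × 1.97 = 714.3 N·m counterclockwise.
Block: 34.6 × 9.8 = 339.1 N down at 2.02 m → arm 2.02 m, τ = 339.1 × 2.02 = 685 N·m counterclockwise.
Load: 60.8 × 9.8 = 595.8 N down at 0.21 m → arm 0.21 m, τ = 595.8 × 0.21 = 125.1 N·m counterclockwise.
Sandbag: 24.2 × 9.8 = 237.2 N down at 1.05 m → arm 1.05 m, τ = 237.2 × 1.05 = 249.1 N·m counterclockwise.
Net load moment about support B = 1773 N·m counterclockwise.
Reaction R at support A is upward at 3.007 m, arm 3.007 m → moment R × 3.007 clockwise.
Setting net torque to zero: R × 3.007 = 1773 → R = 590 N.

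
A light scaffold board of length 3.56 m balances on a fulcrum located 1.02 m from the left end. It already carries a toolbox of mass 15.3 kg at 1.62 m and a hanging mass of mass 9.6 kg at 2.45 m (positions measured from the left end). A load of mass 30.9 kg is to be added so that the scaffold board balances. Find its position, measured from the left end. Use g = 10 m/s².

x ≈ 0.279 m from the left end

Taking torques about the fulcrum (at 1.02 m from the left end):
Toolbox: 15.3 × 10 = 153 N down at 1.62 m → arm 0.6 m, τ = 153 × 0.6 = 91.8 N·m clockwise.
Hanging mass: 9.6 × 10 = 96 N down at 2.45 m → arm 1.43 m, τ = 96 × 1.43 = 137.3 N·m clockwise.
Net moment of existing loads = 229.1 N·m clockwise.
The load weighs 30.9 × 10 = 309 N and must supply an equal counterclockwise moment, so its lever arm about the fulcrum is 229.1 / 309 = 0.741 m.
That puts it at 1.02 − 0.741 = 0.279 m from the left end.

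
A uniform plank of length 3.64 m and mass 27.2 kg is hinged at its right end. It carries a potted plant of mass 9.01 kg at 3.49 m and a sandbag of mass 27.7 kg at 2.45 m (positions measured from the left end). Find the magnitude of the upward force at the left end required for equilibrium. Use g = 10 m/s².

Sum moments about the right end (the unknown pivot reaction has zero arm there).
Beam weight: 27.2 × 10 = 272 N down at 1.82 m → arm 1.82 m, τ = 272 × 1.82 = 495 N·m counterclockwise.
Potted plant: 9.01 × 10 = 90.1 N down at 3.49 m → arm 0.15 m, τ = 90.1 × 0.15 = 13.51 N·m counterclockwise.
Sandbag: 27.7 × 10 = 277 N down at 2.45 m → arm 1.19 m, τ = 277 × 1.19 = 329.6 N·m counterclockwise.
Net moment of the loads = 838.1 N·m counterclockwise.
The upward force F acts at the left end, arm 3.64 m, giving F × 3.64 clockwise.
Balancing moments: F × 3.64 = 838.1, giving F = 838.1 / 3.64 = 230 N.

F ≈ 230 N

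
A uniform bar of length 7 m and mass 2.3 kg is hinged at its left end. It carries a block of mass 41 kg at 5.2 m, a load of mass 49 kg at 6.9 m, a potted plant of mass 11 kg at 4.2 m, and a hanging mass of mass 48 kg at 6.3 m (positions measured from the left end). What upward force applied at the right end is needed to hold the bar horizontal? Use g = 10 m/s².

F ≈ 1300 N

Sum moments about the left end (the unknown pivot reaction has zero arm there).
Beam weight: 2.3 × 10 = 23 N down at 3.5 m → arm 3.5 m, τ = 23 × 3.5 = 80.5 N·m clockwise.
Block: 41 × 10 = 410 N down at 5.2 m → arm 5.2 m, τ = 410 × 5.2 = 2132 N·m clockwise.
Load: 49 × 10 = 490 N down at 6.9 m → arm 6.9 m, τ = 490 × 6.9 = 3381 N·m clockwise.
Potted plant: 11 × 10 = 110 N down at 4.2 m → arm 4.2 m, τ = 110 × 4.2 = 462 N·m clockwise.
Hanging mass: 48 × 10 = 480 N down at 6.3 m → arm 6.3 m, τ = 480 × 6.3 = 3024 N·m clockwise.
Net moment of the loads = 9080 N·m clockwise.
The upward force F acts at the right end, arm 7 m, giving F × 7 counterclockwise.
Στ = 0 ⇒ F × 7 = 9080 ⇒ F = 9080 / 7 = 1300 N.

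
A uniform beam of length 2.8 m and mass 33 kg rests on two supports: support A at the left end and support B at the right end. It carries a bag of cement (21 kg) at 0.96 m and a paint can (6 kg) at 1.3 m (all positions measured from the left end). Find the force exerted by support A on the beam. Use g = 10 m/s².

Take moments about support B.
Beam weight: 33 × 10 = 330 N down at 1.4 m → arm 1.4 m, τ = 330 × 1.4 = 462 N·m counterclockwise.
Bag of cement: 21 × 10 = 210 N down at 0.96 m → arm 1.84 m, τ = 210 × 1.84 = 386.4 N·m counterclockwise.
Paint can: 6 × 10 = 60 N down at 1.3 m → arm 1.5 m, τ = 60 × 1.5 = 90 N·m counterclockwise.
Net load moment about support B = 938.4 N·m counterclockwise.
Reaction R at support A is upward at 0 m, arm 2.8 m → moment R × 2.8 clockwise.
Balancing moments: R × 2.8 = 938.4, giving R = 335 N.

R_A ≈ 335 N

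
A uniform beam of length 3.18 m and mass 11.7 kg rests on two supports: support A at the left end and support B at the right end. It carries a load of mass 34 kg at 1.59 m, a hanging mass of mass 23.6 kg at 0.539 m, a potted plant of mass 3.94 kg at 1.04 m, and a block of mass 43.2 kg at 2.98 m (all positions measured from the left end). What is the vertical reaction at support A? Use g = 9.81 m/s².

R_A ≈ 469 N

About support B:
Beam weight: 11.7 × 9.81 = 114.8 N down at 1.59 m → arm 1.59 m, τ = 114.8 × 1.59 = 182.5 N·m counterclockwise.
Load: 34 × 9.81 = 333.5 N down at 1.59 m → arm 1.59 m, τ = 333.5 × 1.59 = 530.3 N·m counterclockwise.
Hanging mass: 23.6 × 9.81 = 231.5 N down at 0.539 m → arm 2.641 m, τ = 231.5 × 2.641 = 611.4 N·m counterclockwise.
Potted plant: 3.94 × 9.81 = 38.65 N down at 1.04 m → arm 2.14 m, τ = 38.65 × 2.14 = 82.71 N·m counterclockwise.
Block: 43.2 × 9.81 = 423.8 N down at 2.98 m → arm 0.2 m, τ = 423.8 × 0.2 = 84.76 N·m counterclockwise.
Net load moment about support B = 1492 N·m counterclockwise.
Reaction R at support A is upward at 0 m, arm 3.18 m → moment R × 3.18 clockwise.
Στ = 0 ⇒ R × 3.18 = 1492 ⇒ R = 469 N.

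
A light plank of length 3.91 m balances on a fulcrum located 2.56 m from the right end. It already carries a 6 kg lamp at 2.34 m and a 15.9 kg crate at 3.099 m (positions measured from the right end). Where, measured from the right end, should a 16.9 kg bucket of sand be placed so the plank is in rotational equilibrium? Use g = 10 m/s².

x ≈ 2.13 m from the right end

About the fulcrum (at 2.56 m from the right end):
Lamp: 6 × 10 = 60 N down at 2.34 m → arm 0.22 m, τ = 60 × 0.22 = 13.2 N·m clockwise.
Crate: 15.9 × 10 = 159 N down at 3.099 m → arm 0.539 m, τ = 159 × 0.539 = 85.7 N·m counterclockwise.
Net moment of existing loads = 72.5 N·m counterclockwise.
The bucket of sand weighs 16.9 × 10 = 169 N and must supply an equal clockwise moment, so its lever arm about the fulcrum is 72.5 / 169 = 0.429 m.
That puts it at 2.56 − 0.429 = 2.13 m from the right end.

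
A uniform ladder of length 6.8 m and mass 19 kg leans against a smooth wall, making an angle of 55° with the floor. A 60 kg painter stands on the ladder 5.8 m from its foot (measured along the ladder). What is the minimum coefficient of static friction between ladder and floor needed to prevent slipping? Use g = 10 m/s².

μ_min ≈ 0.538

Taking torques about the foot of the ladder:
Ladder weight 19×10 = 190 N acts at 3.4 m along the ladder; its horizontal arm is 3.4·cos55° = 1.95 m → τ = 370.5 N·m clockwise.
Painter: 60×10 = 600 N at 5.8 m → arm 3.327 m → τ = 1996 N·m clockwise.
Wall normal N acts horizontally at the top; its moment arm is the height L sinθ = 6.8·sin55° = 5.57 m, counterclockwise.
Balancing moments: N × 5.57 = 2366, giving N = 424.8 N.
ΣFx = 0 ⇒ f = N_wall = 424.8 N. ΣFy = 0 ⇒ N_floor = 790 N.
μ_min = f / N_floor = 424.8 / 790 = 0.538.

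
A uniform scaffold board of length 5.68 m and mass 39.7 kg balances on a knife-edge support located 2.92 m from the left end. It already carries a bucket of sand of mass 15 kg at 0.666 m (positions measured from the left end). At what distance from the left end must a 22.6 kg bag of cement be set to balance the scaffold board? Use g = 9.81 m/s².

Choose the knife-edge support (at 2.92 m from the left end) as the axis so the support reaction has zero arm there.
Beam weight: 39.7 × 9.81 = 389.5 N down at 2.84 m → arm 0.08 m, τ = 389.5 × 0.08 = 31.16 N·m counterclockwise.
Bucket of sand: 15 × 9.81 = 147.2 N down at 0.666 m → arm 2.254 m, τ = 147.2 × 2.254 = 331.8 N·m counterclockwise.
Net moment of existing loads = 363 N·m counterclockwise.
The bag of cement weighs 22.6 × 9.81 = 221.7 N and must supply an equal clockwise moment, so its lever arm about the knife-edge support is 363 / 221.7 = 1.64 m.
That puts it at 2.92 + 1.64 = 4.56 m from the left end.

x ≈ 4.56 m from the left end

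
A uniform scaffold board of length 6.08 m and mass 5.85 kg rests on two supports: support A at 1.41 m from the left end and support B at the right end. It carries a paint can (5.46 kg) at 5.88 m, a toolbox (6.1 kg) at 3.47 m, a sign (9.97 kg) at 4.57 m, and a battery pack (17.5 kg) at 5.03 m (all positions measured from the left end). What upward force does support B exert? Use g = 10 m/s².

R_B ≈ 303 N

Sum moments about support A (its reaction then has zero moment arm).
Beam weight: 5.85 × 10 = 58.5 N down at 3.04 m → arm 1.63 m, τ = 58.5 × 1.63 = 95.35 N·m clockwise.
Paint can: 5.46 × 10 = 54.6 N down at 5.88 m → arm 4.47 m, τ = 54.6 × 4.47 = 244.1 N·m clockwise.
Toolbox: 6.1 × 10 = 61 N down at 3.47 m → arm 2.06 m, τ = 61 × 2.06 = 125.7 N·m clockwise.
Sign: 9.97 × 10 = 99.7 N down at 4.57 m → arm 3.16 m, τ = 99.7 × 3.16 = 315.1 N·m clockwise.
Battery pack: 17.5 × 10 = 175 N down at 5.03 m → arm 3.62 m, τ = 175 × 3.62 = 633.5 N·m clockwise.
Net load moment about support A = 1414 N·m clockwise.
Reaction R at support B is upward at 6.08 m, arm 4.67 m → moment R × 4.67 counterclockwise.
For rotational equilibrium, R × 4.67 = 1414, so R = 303 N.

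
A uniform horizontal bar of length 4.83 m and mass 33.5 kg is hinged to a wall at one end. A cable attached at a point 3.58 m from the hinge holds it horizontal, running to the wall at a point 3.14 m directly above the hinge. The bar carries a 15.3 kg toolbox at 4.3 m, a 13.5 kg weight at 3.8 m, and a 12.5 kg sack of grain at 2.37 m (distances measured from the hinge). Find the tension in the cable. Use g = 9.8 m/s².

T ≈ 945 N

Sum moments about the hinge (the unknown hinge reaction has zero arm there).
Beam weight: 33.5 × 9.8 = 328.3 N down at 2.415 m → arm 2.415 m, τ = 328.3 × 2.415 = 792.8 N·m clockwise.
Toolbox: 15.3 × 9.8 = 149.9 N down at 4.3 m → arm 4.3 m, τ = 149.9 × 4.3 = 644.6 N·m clockwise.
Weight: 13.5 × 9.8 = 132.3 N down at 3.8 m → arm 3.8 m, τ = 132.3 × 3.8 = 502.7 N·m clockwise.
Sack of grain: 12.5 × 9.8 = 122.5 N down at 2.37 m → arm 2.37 m, τ = 122.5 × 2.37 = 290.3 N·m clockwise.
Total clockwise load moment = 2230 N·m.
The cable tension T acts at 3.58 m; only its component perpendicular to the bar, T sinθ, produces torque. sinθ = h/√(h²+d²) = 3.14/√(3.14²+3.58²) = 0.6594.
Setting net torque to zero: T × 3.58 × 0.6594 = 2230 → T = 2230 / 2.361 = 945 N.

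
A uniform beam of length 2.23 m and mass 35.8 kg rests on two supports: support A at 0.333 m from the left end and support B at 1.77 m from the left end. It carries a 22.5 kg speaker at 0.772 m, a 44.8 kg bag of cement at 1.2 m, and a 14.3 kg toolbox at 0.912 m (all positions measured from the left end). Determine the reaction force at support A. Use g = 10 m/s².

Take moments about support B.
Beam weight: 35.8 × 10 = 358 N down at 1.115 m → arm 0.655 m, τ = 358 × 0.655 = 234.5 N·m counterclockwise.
Speaker: 22.5 × 10 = 225 N down at 0.772 m → arm 0.998 m, τ = 225 × 0.998 = 224.6 N·m counterclockwise.
Bag of cement: 44.8 × 10 = 448 N down at 1.2 m → arm 0.57 m, τ = 448 × 0.57 = 255.4 N·m counterclockwise.
Toolbox: 14.3 × 10 = 143 N down at 0.912 m → arm 0.858 m, τ = 143 × 0.858 = 122.7 N·m counterclockwise.
Net load moment about support B = 837.2 N·m counterclockwise.
Reaction R at support A is upward at 0.333 m, arm 1.437 m → moment R × 1.437 clockwise.
Setting net torque to zero: R × 1.437 = 837.2 → R = 583 N.

R_A ≈ 583 N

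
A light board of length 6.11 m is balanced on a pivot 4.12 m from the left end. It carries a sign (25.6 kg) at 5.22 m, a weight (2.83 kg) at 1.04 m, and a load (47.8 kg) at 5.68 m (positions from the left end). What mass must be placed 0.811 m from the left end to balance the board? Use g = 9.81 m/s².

m ≈ 28.4 kg

About the pivot (at 4.12 m from the left end):
Sign: 25.6 × 9.81 = 251.1 N down at 5.22 m → arm 1.1 m, τ = 251.1 × 1.1 = 276.2 N·m clockwise.
Weight: 2.83 × 9.81 = 27.76 N down at 1.04 m → arm 3.08 m, τ = 27.76 × 3.08 = 85.5 N·m counterclockwise.
Load: 47.8 × 9.81 = 468.9 N down at 5.68 m → arm 1.56 m, τ = 468.9 × 1.56 = 731.5 N·m clockwise.
Net moment of known loads = 922.2 N·m clockwise.
An unknown mass m at 0.811 m has arm 3.309 m; its moment is m·g·3.309 counterclockwise.
Στ = 0 ⇒ m × 9.81 × 3.309 = 922.2 ⇒ m = 922.2 / (9.81 × 3.309) = 28.4 kg.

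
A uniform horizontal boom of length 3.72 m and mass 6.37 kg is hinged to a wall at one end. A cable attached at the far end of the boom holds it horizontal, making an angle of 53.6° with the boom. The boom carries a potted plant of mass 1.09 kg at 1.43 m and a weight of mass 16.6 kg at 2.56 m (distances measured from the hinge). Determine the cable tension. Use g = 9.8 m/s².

T ≈ 183 N

Take moments about the hinge.
Beam weight: 6.37 × 9.8 = 62.43 N down at 1.86 m → arm 1.86 m, τ = 62.43 × 1.86 = 116.1 N·m clockwise.
Potted plant: 1.09 × 9.8 = 10.68 N down at 1.43 m → arm 1.43 m, τ = 10.68 × 1.43 = 15.27 N·m clockwise.
Weight: 16.6 × 9.8 = 162.7 N down at 2.56 m → arm 2.56 m, τ = 162.7 × 2.56 = 416.5 N·m clockwise.
Total clockwise load moment = 547.9 N·m.
The cable tension T acts at 3.72 m; only its component perpendicular to the boom, T sinθ, produces torque. sin 53.6° = 0.8049.
For rotational equilibrium, T × 3.72 × 0.8049 = 547.9, so T = 547.9 / 2.994 = 183 N.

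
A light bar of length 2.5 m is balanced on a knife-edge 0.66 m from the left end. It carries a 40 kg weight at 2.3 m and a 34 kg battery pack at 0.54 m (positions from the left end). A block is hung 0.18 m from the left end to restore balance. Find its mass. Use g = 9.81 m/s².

Take moments about the knife-edge (at 0.66 m from the left end).
Weight: 40 × 9.81 = 392.4 N down at 2.3 m → arm 1.64 m, τ = 392.4 × 1.64 = 643.5 N·m clockwise.
Battery pack: 34 × 9.81 = 333.5 N down at 0.54 m → arm 0.12 m, τ = 333.5 × 0.12 = 40.02 N·m counterclockwise.
Net moment of known loads = 603.5 N·m clockwise.
An unknown mass m at 0.18 m has arm 0.48 m; its moment is m·g·0.48 counterclockwise.
For rotational equilibrium, m × 9.81 × 0.48 = 603.5, so m = 603.5 / (9.81 × 0.48) = 128 kg.

m ≈ 128 kg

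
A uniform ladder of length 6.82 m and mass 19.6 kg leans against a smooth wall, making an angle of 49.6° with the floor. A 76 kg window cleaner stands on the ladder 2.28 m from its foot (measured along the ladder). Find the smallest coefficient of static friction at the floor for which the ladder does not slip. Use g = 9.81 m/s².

Take moments about the foot of the ladder.
Ladder weight 19.6×9.81 = 192.3 N acts at 3.41 m along the ladder; its horizontal arm is 3.41·cos49.6° = 2.21 m → τ = 425 N·m clockwise.
Window cleaner: 76×9.81 = 745.6 N at 2.28 m → arm 1.478 m → τ = 1102 N·m clockwise.
Wall normal N acts horizontally at the top; its moment arm is the height L sinθ = 6.82·sin49.6° = 5.194 m, counterclockwise.
Στ = 0 ⇒ N × 5.194 = 1527 ⇒ N = 294 N.
ΣFx = 0 ⇒ f = N_wall = 294 N. ΣFy = 0 ⇒ N_floor = 937.9 N.
μ_min = f / N_floor = 294 / 937.9 = 0.313.

μ_min ≈ 0.313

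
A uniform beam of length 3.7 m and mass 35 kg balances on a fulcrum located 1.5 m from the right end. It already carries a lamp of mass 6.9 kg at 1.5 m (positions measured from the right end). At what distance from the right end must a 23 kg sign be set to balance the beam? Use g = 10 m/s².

Choose the fulcrum (at 1.5 m from the right end) as the axis so the support reaction has zero arm there.
Beam weight: 35 × 10 = 350 N down at 1.85 m → arm 0.35 m, τ = 350 × 0.35 = 122.5 N·m counterclockwise.
Lamp: acts at the fulcrum, moment arm 0 → no torque.
Net moment of existing loads = 122.5 N·m counterclockwise.
The sign weighs 23 × 10 = 230 N and must supply an equal clockwise moment, so its lever arm about the fulcrum is 122.5 / 230 = 0.533 m.
That puts it at 1.5 − 0.533 = 0.967 m from the right end.

x ≈ 0.967 m from the right end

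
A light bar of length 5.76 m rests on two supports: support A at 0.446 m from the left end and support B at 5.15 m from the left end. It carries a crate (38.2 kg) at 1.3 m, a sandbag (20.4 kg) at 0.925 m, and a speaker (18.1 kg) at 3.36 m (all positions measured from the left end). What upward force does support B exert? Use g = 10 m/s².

Taking torques about support A:
Crate: 38.2 × 10 = 382 N down at 1.3 m → arm 0.854 m, τ = 382 × 0.854 = 326.2 N·m clockwise.
Sandbag: 20.4 × 10 = 204 N down at 0.925 m → arm 0.479 m, τ = 204 × 0.479 = 97.72 N·m clockwise.
Speaker: 18.1 × 10 = 181 N down at 3.36 m → arm 2.914 m, τ = 181 × 2.914 = 527.4 N·m clockwise.
Net load moment about support A = 951.3 N·m clockwise.
Reaction R at support B is upward at 5.15 m, arm 4.704 m → moment R × 4.704 counterclockwise.
Στ = 0 ⇒ R × 4.704 = 951.3 ⇒ R = 202 N.

R_B ≈ 202 N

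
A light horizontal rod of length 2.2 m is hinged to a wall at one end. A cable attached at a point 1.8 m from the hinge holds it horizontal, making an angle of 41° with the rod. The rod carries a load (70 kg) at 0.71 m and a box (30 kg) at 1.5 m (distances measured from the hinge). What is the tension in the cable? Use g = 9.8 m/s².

T ≈ 786 N

Taking torques about the hinge:
Load: 70 × 9.8 = 686 N down at 0.71 m → arm 0.71 m, τ = 686 × 0.71 = 487.1 N·m clockwise.
Box: 30 × 9.8 = 294 N down at 1.5 m → arm 1.5 m, τ = 294 × 1.5 = 441 N·m clockwise.
Total clockwise load moment = 928.1 N·m.
The cable tension T acts at 1.8 m; only its component perpendicular to the rod, T sinθ, produces torque. sin 41° = 0.6561.
For rotational equilibrium, T × 1.8 × 0.6561 = 928.1, so T = 928.1 / 1.181 = 786 N.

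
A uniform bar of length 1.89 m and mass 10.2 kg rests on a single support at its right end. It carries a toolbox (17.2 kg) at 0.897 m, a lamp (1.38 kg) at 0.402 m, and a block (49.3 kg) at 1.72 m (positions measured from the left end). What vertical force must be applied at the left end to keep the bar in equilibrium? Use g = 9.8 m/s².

About the right end:
Beam weight: 10.2 × 9.8 = 99.96 N down at 0.945 m → arm 0.945 m, τ = 99.96 × 0.945 = 94.46 N·m counterclockwise.
Toolbox: 17.2 × 9.8 = 168.6 N down at 0.897 m → arm 0.993 m, τ = 168.6 × 0.993 = 167.4 N·m counterclockwise.
Lamp: 1.38 × 9.8 = 13.52 N down at 0.402 m → arm 1.488 m, τ = 13.52 × 1.488 = 20.12 N·m counterclockwise.
Block: 49.3 × 9.8 = 483.1 N down at 1.72 m → arm 0.17 m, τ = 483.1 × 0.17 = 82.13 N·m counterclockwise.
Net moment of the loads = 364.1 N·m counterclockwise.
The upward force F acts at the left end, arm 1.89 m, giving F × 1.89 clockwise.
For rotational equilibrium, F × 1.89 = 364.1, so F = 364.1 / 1.89 = 193 N.

F ≈ 193 N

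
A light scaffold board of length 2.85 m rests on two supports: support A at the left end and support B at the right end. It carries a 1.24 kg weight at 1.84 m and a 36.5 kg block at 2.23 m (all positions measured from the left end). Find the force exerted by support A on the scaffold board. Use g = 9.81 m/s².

About support B:
Weight: 1.24 × 9.81 = 12.16 N down at 1.84 m → arm 1.01 m, τ = 12.16 × 1.01 = 12.28 N·m counterclockwise.
Block: 36.5 × 9.81 = 358.1 N down at 2.23 m → arm 0.62 m, τ = 358.1 × 0.62 = 222 N·m counterclockwise.
Net load moment about support B = 234.3 N·m counterclockwise.
Reaction R at support A is upward at 0 m, arm 2.85 m → moment R × 2.85 clockwise.
Balancing moments: R × 2.85 = 234.3, giving R = 82.2 N.

R_A ≈ 82.2 N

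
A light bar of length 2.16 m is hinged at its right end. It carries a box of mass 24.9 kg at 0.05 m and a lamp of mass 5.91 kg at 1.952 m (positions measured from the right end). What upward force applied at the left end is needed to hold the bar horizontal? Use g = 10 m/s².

F ≈ 59.2 N

Taking torques about the right end:
Box: 24.9 × 10 = 249 N down at 0.05 m → arm 0.05 m, τ = 249 × 0.05 = 12.45 N·m counterclockwise.
Lamp: 5.91 × 10 = 59.1 N down at 1.952 m → arm 1.952 m, τ = 59.1 × 1.952 = 115.4 N·m counterclockwise.
Net moment of the loads = 127.9 N·m counterclockwise.
The upward force F acts at the left end, arm 2.16 m, giving F × 2.16 clockwise.
Στ = 0 ⇒ F × 2.16 = 127.9 ⇒ F = 127.9 / 2.16 = 59.2 N.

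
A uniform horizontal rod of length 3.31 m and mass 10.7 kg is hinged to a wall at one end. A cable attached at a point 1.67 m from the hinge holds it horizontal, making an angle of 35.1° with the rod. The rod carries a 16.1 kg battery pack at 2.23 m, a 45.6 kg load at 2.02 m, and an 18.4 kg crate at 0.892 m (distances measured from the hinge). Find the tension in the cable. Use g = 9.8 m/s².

Choose the hinge as the axis so the unknown hinge reaction has zero arm there.
Beam weight: 10.7 × 9.8 = 104.9 N down at 1.655 m → arm 1.655 m, τ = 104.9 × 1.655 = 173.6 N·m clockwise.
Battery pack: 16.1 × 9.8 = 157.8 N down at 2.23 m → arm 2.23 m, τ = 157.8 × 2.23 = 351.9 N·m clockwise.
Load: 45.6 × 9.8 = 446.9 N down at 2.02 m → arm 2.02 m, τ = 446.9 × 2.02 = 902.7 N·m clockwise.
Crate: 18.4 × 9.8 = 180.3 N down at 0.892 m → arm 0.892 m, τ = 180.3 × 0.892 = 160.8 N·m clockwise.
Total clockwise load moment = 1589 N·m.
The cable tension T acts at 1.67 m; only its component perpendicular to the rod, T sinθ, produces torque. sin 35.1° = 0.575.
Setting net torque to zero: T × 1.67 × 0.575 = 1589 → T = 1589 / 0.9602 = 1650 N.

T ≈ 1650 N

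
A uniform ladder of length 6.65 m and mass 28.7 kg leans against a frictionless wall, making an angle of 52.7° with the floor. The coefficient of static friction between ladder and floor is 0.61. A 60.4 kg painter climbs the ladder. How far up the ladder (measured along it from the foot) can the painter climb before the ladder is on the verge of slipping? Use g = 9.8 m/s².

Take moments about the foot of the ladder.
Ladder weight 28.7×9.8 = 281.3 N acts at 3.325 m along the ladder; its horizontal arm is 3.325·cos52.7° = 2.015 m → τ = 566.8 N·m clockwise.
Painter weight 60.4×9.8 = 591.9 N at distance d → arm d·cos52.7° → τ = 591.9·d·0.606 clockwise.
Wall normal N at the top has arm L sinθ = 5.29 m counterclockwise, so Στ = 0 gives N·5.29 = 566.8 + 358.7·d.
ΣFy = 0 ⇒ N_floor = 873.2 N, so the maximum friction is μ_s·N_floor = 0.61×873.2 = 532.7 N. ΣFx = 0 ⇒ N_wall = f, so at the slipping point N = 532.7 N.
Substituting: 532.7×5.29 = 566.8 + 358.7·d ⇒ d = (2818 − 566.8) / 358.7 = 6.28 m.

d ≈ 6.28 m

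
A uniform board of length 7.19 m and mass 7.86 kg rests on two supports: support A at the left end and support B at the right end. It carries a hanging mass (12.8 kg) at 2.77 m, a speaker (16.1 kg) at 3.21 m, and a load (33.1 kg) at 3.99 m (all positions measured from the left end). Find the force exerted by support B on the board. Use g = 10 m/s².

R_B ≈ 344 N

Choose support A as the axis so its reaction then has zero moment arm.
Beam weight: 7.86 × 10 = 78.6 N down at 3.595 m → arm 3.595 m, τ = 78.6 × 3.595 = 282.6 N·m clockwise.
Hanging mass: 12.8 × 10 = 128 N down at 2.77 m → arm 2.77 m, τ = 128 × 2.77 = 354.6 N·m clockwise.
Speaker: 16.1 × 10 = 161 N down at 3.21 m → arm 3.21 m, τ = 161 × 3.21 = 516.8 N·m clockwise.
Load: 33.1 × 10 = 331 N down at 3.99 m → arm 3.99 m, τ = 331 × 3.99 = 1321 N·m clockwise.
Net load moment about support A = 2475 N·m clockwise.
Reaction R at support B is upward at 7.19 m, arm 7.19 m → moment R × 7.19 counterclockwise.
Balancing moments: R × 7.19 = 2475, giving R = 344 N.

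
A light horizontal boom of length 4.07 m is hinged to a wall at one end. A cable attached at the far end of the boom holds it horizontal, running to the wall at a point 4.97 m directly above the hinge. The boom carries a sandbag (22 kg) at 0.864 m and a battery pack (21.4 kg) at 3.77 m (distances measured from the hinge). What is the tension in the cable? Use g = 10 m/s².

T ≈ 317 N

Choose the hinge as the axis so the unknown hinge reaction has zero arm there.
Sandbag: 22 × 10 = 220 N down at 0.864 m → arm 0.864 m, τ = 220 × 0.864 = 190.1 N·m clockwise.
Battery pack: 21.4 × 10 = 214 N down at 3.77 m → arm 3.77 m, τ = 214 × 3.77 = 806.8 N·m clockwise.
Total clockwise load moment = 996.9 N·m.
The cable tension T acts at 4.07 m; only its component perpendicular to the boom, T sinθ, produces torque. sinθ = h/√(h²+d²) = 4.97/√(4.97²+4.07²) = 0.7737.
Balancing moments: T × 4.07 × 0.7737 = 996.9, giving T = 996.9 / 3.149 = 317 N.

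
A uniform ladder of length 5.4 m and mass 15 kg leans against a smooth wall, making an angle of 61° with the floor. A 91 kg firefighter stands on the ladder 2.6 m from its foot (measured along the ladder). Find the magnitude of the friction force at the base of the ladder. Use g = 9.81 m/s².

f ≈ 279 N

Choose the foot of the ladder as the axis so the floor normal and friction both act there and drop out.
Ladder weight 15×9.81 = 147.2 N acts at 2.7 m along the ladder; its horizontal arm is 2.7·cos61° = 1.309 m → τ = 192.7 N·m clockwise.
Firefighter: 91×9.81 = 892.7 N at 2.6 m → arm 1.261 m → τ = 1126 N·m clockwise.
Wall normal N acts horizontally at the top; its moment arm is the height L sinθ = 5.4·sin61° = 4.723 m, counterclockwise.
Balancing moments: N × 4.723 = 1319, giving N = 279 N.
ΣFx = 0: friction at the foot balances the wall's push, so f = N_wall = 279 N.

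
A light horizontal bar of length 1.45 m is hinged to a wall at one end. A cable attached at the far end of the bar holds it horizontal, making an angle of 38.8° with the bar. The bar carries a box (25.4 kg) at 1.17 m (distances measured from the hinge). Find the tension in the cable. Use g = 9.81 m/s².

Sum moments about the hinge (the unknown hinge reaction has zero arm there).
Box: 25.4 × 9.81 = 249.2 N down at 1.17 m → arm 1.17 m, τ = 249.2 × 1.17 = 291.6 N·m clockwise.
Total clockwise load moment = 291.6 N·m.
The cable tension T acts at 1.45 m; only its component perpendicular to the bar, T sinθ, produces torque. sin 38.8° = 0.6266.
Setting net torque to zero: T × 1.45 × 0.6266 = 291.6 → T = 291.6 / 0.9086 = 321 N.

T ≈ 321 N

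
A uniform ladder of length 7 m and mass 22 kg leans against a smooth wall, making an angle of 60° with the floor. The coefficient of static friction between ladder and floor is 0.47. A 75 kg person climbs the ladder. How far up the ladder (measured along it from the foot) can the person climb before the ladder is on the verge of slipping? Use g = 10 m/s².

d ≈ 6.34 m

Take moments about the foot of the ladder.
Ladder weight 22×10 = 220 N acts at 3.5 m along the ladder; its horizontal arm is 3.5·cos60° = 1.75 m → τ = 385 N·m clockwise.
Person weight 75×10 = 750 N at distance d → arm d·cos60° → τ = 750·d·0.5 clockwise.
Wall normal N at the top has arm L sinθ = 6.062 m counterclockwise, so Στ = 0 gives N·6.062 = 385 + 375·d.
ΣFy = 0 ⇒ N_floor = 970 N, so the maximum friction is μ_s·N_floor = 0.47×970 = 455.9 N. ΣFx = 0 ⇒ N_wall = f, so at the slipping point N = 455.9 N.
Substituting: 455.9×6.062 = 385 + 375·d ⇒ d = (2764 − 385) / 375 = 6.34 m.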